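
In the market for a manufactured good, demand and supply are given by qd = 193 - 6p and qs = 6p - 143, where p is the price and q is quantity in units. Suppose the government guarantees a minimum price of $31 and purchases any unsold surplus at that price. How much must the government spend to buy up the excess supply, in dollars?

In a free market, 193 - 6p = 6p - 143 gives the equilibrium p* = 28, q* = 25.
Since 31 > 28, the floor is binding.
At p = 31: qd = 193 - 6·31 = 7 and qs = 6·31 - 143 = 43.
Surplus = qs - qd = 36.
Government expenditure = surplus × support price = 36 × 31 = 1116.

1116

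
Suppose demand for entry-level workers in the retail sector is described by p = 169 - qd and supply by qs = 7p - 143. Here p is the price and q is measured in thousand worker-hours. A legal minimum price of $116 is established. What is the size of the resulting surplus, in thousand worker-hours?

616

Rearranging demand gives qd = 169 - p. Setting quantity demanded equal to quantity supplied, 169 - p = 7p - 143, gives p* = 39 and q* = 130.
The floor of 116 is above the equilibrium price 39, so it binds.
At p = 116: qd = 169 - 116 = 53 and qs = 7·116 - 143 = 669.
Surplus = qs - qd = 669 - 53 = 616.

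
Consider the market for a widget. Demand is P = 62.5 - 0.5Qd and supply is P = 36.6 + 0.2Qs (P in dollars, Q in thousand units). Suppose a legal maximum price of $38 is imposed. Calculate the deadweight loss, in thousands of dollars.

Rearranging demand gives Qd = 125 - 2P; rearranging supply gives Qs = 5P - 183. Without the control the market clears where 125 - 2P = 5P - 183, i.e. P* = 44 and Q* = 37.
The ceiling of 38 is below the equilibrium price 44, so it binds.
At P = 38: Qd = 125 - 2·38 = 49 and Qs = 5·38 - 183 = 7.
Quantity traded falls to 7. At Q = 7 the demand price is (125 - 7)/2 = 59 and the supply price is (183 + 7)/5 = 38.
Deadweight loss = ½ · (59 - 38) · (37 - 7) = ½ · 21 · 30 = 315.

315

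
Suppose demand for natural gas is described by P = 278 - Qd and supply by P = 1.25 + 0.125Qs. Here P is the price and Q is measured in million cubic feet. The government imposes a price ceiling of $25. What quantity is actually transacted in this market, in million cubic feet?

Rearranging demand gives Qd = 278 - P; rearranging supply gives Qs = 8P - 10. Equilibrium: 278 - P = 8P - 10, so 288 = 9P and P* = 32, Q* = 246.
Because the ceiling (25) lies below the market-clearing price, it is binding.
At P = 25: Qd = 278 - 25 = 253 and Qs = 8·25 - 10 = 190.
The quantity actually transacted is the short side, supply: 190.

190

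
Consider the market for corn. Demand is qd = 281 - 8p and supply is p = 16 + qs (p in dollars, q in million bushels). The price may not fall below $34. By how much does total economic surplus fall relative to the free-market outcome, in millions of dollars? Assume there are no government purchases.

Rearranging supply gives qs = p - 16. In a free market, 281 - 8p = p - 16 gives the equilibrium p* = 33, q* = 17.
Since 34 > 33, the floor is binding.
At p = 34: qd = 281 - 8·34 = 9 and qs = 34 - 16 = 18.
Quantity traded falls to 9. At q = 9 the demand price is (281 - 9)/8 = 34 and the supply price is 16 + 9 = 25.
Deadweight loss = ½ · (34 - 25) · (17 - 9) = ½ · 9 · 8 = 36.

36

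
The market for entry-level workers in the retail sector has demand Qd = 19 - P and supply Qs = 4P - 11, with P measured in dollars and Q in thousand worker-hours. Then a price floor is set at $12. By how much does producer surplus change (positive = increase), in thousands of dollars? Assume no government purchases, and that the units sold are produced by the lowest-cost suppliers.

37.5

In a free market, 19 - P = 4P - 11 gives the equilibrium P* = 6, Q* = 13.
Since 12 > 6, the floor is binding.
At P = 12: Qd = 19 - 12 = 7 and Qs = 4·12 - 11 = 37.
Producer surplus without the control is ½ · (6 - 2.75) · 13 = 21.125.
With the floor, 7 units are sold at 12. The supply price at Q = 7 is 4.5, so PS = ½ · [(12 - 2.75) + (12 - 4.5)] · 7 = 58.625.
Change in producer surplus = 58.625 - 21.125 = 37.5.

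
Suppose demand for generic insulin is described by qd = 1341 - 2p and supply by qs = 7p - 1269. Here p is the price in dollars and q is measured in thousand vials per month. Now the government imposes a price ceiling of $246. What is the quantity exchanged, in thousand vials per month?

453

In a free market, 1341 - 2p = 7p - 1269 gives the equilibrium p* = 290, q* = 761.
Because the ceiling (246) lies below the market-clearing price, it is binding.
At p = 246: qd = 1341 - 2·246 = 849 and qs = 7·246 - 1269 = 453.
The quantity actually transacted is the short side, supply: 453.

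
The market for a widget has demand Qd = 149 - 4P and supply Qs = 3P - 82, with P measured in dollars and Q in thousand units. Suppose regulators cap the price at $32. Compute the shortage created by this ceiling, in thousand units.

In a free market, 149 - 4P = 3P - 82 gives the equilibrium P* = 33, Q* = 17.
The ceiling of 32 is below the equilibrium price 33, so it binds.
At P = 32: Qd = 149 - 4·32 = 21 and Qs = 3·32 - 82 = 14.
Shortage = Qd - Qs = 21 - 14 = 7.

7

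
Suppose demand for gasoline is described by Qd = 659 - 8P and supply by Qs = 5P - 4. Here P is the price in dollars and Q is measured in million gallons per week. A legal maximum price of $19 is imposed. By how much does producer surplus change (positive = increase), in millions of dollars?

-5472

Without the control the market clears where 659 - 8P = 5P - 4, i.e. P* = 51 and Q* = 251.
The ceiling of 19 is below the equilibrium price 51, so it binds.
At P = 19: Qd = 659 - 8·19 = 507 and Qs = 5·19 - 4 = 91.
Producer surplus without the control is ½ · (51 - 0.8) · 251 = 6300.1.
With the ceiling, producers sell 91 units at 19, so PS = ½ · (19 - 0.8) · 91 = 828.1.
Change in producer surplus = 828.1 - 6300.1 = -5472.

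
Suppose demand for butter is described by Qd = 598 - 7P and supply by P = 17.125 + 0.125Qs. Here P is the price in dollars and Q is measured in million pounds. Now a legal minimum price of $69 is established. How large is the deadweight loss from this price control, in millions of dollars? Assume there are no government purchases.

2625

Rearranging supply gives Qs = 8P - 137. Setting quantity demanded equal to quantity supplied, 598 - 7P = 8P - 137, gives P* = 49 and Q* = 255.
The floor of 69 is above the equilibrium price 49, so it binds.
At P = 69: Qd = 598 - 7·69 = 115 and Qs = 8·69 - 137 = 415.
Quantity traded falls to 115. At Q = 115 the demand price is (598 - 115)/7 = 69 and the supply price is (137 + 115)/8 = 31.5.
Deadweight loss = ½ · (69 - 31.5) · (255 - 115) = ½ · 37.5 · 140 = 2625.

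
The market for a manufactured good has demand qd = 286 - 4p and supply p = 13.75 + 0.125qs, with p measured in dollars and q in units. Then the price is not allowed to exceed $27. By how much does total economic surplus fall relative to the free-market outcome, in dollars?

Rearranging supply gives qs = 8p - 110. Equilibrium: 286 - 4p = 8p - 110, so 396 = 12p and p* = 33, q* = 154.
The ceiling of 27 is below the equilibrium price 33, so it binds.
At p = 27: qd = 286 - 4·27 = 178 and qs = 8·27 - 110 = 106.
Quantity traded falls to 106. At q = 106 the demand price is (286 - 106)/4 = 45 and the supply price is (110 + 106)/8 = 27.
Deadweight loss = ½ · (45 - 27) · (154 - 106) = ½ · 18 · 48 = 432.

432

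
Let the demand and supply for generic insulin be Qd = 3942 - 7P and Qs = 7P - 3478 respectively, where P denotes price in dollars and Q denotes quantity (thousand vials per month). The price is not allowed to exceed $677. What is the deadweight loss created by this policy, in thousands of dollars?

0

Without the control the market clears where 3942 - 7P = 7P - 3478, i.e. P* = 530 and Q* = 232.
The ceiling of 677 is above the equilibrium price 530, so it is not binding; the market clears at P* = 530, Q* = 232.
Since the control does not bind, no trades are prevented and deadweight loss is zero.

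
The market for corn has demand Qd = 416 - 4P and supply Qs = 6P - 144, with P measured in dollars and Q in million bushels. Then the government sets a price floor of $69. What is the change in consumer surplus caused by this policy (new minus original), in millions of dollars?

-2158

In a free market, 416 - 4P = 6P - 144 gives the equilibrium P* = 56, Q* = 192.
Since 69 > 56, the floor is binding.
At P = 69: Qd = 416 - 4·69 = 140 and Qs = 6·69 - 144 = 270.
Consumer surplus without the control is ½ · (104 - 56) · 192 = 4608.
With the floor, consumers buy 140 units at 69, so CS = ½ · (104 - 69) · 140 = 2450.
Change in consumer surplus = 2450 - 4608 = -2158.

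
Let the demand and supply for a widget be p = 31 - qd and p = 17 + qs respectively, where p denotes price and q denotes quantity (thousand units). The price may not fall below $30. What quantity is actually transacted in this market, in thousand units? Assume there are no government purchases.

1

Rearranging demand gives qd = 31 - p; rearranging supply gives qs = p - 17. In a free market, 31 - p = p - 17 gives the equilibrium p* = 24, q* = 7.
The floor of 30 is above the equilibrium price 24, so it binds.
At p = 30: qd = 31 - 30 = 1 and qs = 30 - 17 = 13.
The quantity actually transacted is the short side, demand: 1.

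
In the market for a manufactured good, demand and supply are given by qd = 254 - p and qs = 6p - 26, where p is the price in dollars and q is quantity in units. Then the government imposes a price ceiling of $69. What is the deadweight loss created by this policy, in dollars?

0

Setting quantity demanded equal to quantity supplied, 254 - p = 6p - 26, gives p* = 40 and q* = 214.
The ceiling of 69 is above the equilibrium price 40, so it is not binding; the market clears at p* = 40, q* = 214.
Since the control does not bind, no trades are prevented and deadweight loss is zero.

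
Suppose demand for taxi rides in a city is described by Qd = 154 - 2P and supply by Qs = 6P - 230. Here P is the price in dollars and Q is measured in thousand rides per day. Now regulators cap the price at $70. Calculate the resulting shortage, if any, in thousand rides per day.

0

Without the control the market clears where 154 - 2P = 6P - 230, i.e. P* = 48 and Q* = 58.
The ceiling of 70 is above the equilibrium price 48, so it is not binding; the market clears at P* = 48, Q* = 58.
Since the control does not bind, there is no shortage.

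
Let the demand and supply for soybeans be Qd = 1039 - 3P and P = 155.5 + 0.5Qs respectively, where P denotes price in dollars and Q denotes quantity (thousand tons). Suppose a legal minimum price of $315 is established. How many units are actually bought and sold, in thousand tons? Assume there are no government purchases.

Rearranging supply gives Qs = 2P - 311. Setting quantity demanded equal to quantity supplied, 1039 - 3P = 2P - 311, gives P* = 270 and Q* = 229.
Because the floor (315) lies above the market-clearing price, it is binding.
At P = 315: Qd = 1039 - 3·315 = 94 and Qs = 2·315 - 311 = 319.
The quantity actually transacted is the short side, demand: 94.

94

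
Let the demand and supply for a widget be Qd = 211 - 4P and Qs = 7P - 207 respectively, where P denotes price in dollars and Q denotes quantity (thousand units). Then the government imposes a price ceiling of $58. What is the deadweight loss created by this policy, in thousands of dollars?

0

Equilibrium: 211 - 4P = 7P - 207, so 418 = 11P and P* = 38, Q* = 59.
The ceiling of 58 is above the equilibrium price 38, so it is not binding; the market clears at P* = 38, Q* = 59.
Since the control does not bind, no trades are prevented and deadweight loss is zero.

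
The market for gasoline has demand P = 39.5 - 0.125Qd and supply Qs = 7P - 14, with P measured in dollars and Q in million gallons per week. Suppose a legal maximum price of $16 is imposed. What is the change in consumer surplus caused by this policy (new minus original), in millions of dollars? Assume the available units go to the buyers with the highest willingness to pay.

Rearranging demand gives Qd = 316 - 8P. In a free market, 316 - 8P = 7P - 14 gives the equilibrium P* = 22, Q* = 140.
The ceiling of 16 is below the equilibrium price 22, so it binds.
At P = 16: Qd = 316 - 8·16 = 188 and Qs = 7·16 - 14 = 98.
Consumer surplus without the control is ½ · (39.5 - 22) · 140 = 1225.
With the ceiling, 98 units are sold at 16 (assume they go to the highest-value buyers). The demand price at Q = 98 is 27.25, so CS = ½ · [(39.5 - 16) + (27.25 - 16)] · 98 = 1702.75.
Change in consumer surplus = 1702.75 - 1225 = 477.75.

477.75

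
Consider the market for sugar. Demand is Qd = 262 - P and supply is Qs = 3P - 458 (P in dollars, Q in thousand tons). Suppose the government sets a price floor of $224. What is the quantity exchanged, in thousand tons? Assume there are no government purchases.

Equilibrium: 262 - P = 3P - 458, so 720 = 4P and P* = 180, Q* = 82.
The floor of 224 is above the equilibrium price 180, so it binds.
At P = 224: Qd = 262 - 224 = 38 and Qs = 3·224 - 458 = 214.
The quantity actually transacted is the short side, demand: 38.

38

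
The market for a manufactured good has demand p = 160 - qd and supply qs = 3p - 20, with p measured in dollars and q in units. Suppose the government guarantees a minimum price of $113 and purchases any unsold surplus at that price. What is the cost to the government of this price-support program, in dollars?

Rearranging demand gives qd = 160 - p. Setting quantity demanded equal to quantity supplied, 160 - p = 3p - 20, gives p* = 45 and q* = 115.
The floor of 113 is above the equilibrium price 45, so it binds.
At p = 113: qd = 160 - 113 = 47 and qs = 3·113 - 20 = 319.
Surplus = qs - qd = 272.
Government expenditure = surplus × support price = 272 × 113 = 30736.

30736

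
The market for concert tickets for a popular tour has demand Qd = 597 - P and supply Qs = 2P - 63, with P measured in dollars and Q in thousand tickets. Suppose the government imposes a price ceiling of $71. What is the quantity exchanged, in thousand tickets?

79

Without the control the market clears where 597 - P = 2P - 63, i.e. P* = 220 and Q* = 377.
The ceiling of 71 is below the equilibrium price 220, so it binds.
At P = 71: Qd = 597 - 71 = 526 and Qs = 2·71 - 63 = 79.
The quantity actually transacted is the short side, supply: 79.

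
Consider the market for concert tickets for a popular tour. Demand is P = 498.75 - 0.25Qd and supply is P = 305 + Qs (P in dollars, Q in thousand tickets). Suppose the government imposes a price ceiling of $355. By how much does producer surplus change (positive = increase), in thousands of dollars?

Rearranging demand gives Qd = 1995 - 4P; rearranging supply gives Qs = P - 305. Setting quantity demanded equal to quantity supplied, 1995 - 4P = P - 305, gives P* = 460 and Q* = 155.
Since 355 < 460, the ceiling is binding.
At P = 355: Qd = 1995 - 4·355 = 575 and Qs = 355 - 305 = 50.
Producer surplus without the control is ½ · (460 - 305) · 155 = 12012.5.
With the ceiling, producers sell 50 units at 355, so PS = ½ · (355 - 305) · 50 = 1250.
Change in producer surplus = 1250 - 12012.5 = -10762.5.

-10762.5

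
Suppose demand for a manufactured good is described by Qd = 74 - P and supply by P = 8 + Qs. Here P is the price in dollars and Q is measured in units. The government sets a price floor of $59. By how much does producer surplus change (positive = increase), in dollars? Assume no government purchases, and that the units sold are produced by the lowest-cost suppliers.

108

Rearranging supply gives Qs = P - 8. Without the control the market clears where 74 - P = P - 8, i.e. P* = 41 and Q* = 33.
The floor of 59 is above the equilibrium price 41, so it binds.
At P = 59: Qd = 74 - 59 = 15 and Qs = 59 - 8 = 51.
Producer surplus without the control is ½ · (41 - 8) · 33 = 544.5.
With the floor, 15 units are sold at 59. The supply price at Q = 15 is 23, so PS = ½ · [(59 - 8) + (59 - 23)] · 15 = 652.5.
Change in producer surplus = 652.5 - 544.5 = 108.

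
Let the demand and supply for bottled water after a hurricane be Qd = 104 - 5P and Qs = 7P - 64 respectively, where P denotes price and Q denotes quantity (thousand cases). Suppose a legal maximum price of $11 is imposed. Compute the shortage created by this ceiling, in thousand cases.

Equilibrium: 104 - 5P = 7P - 64, so 168 = 12P and P* = 14, Q* = 34.
The ceiling of 11 is below the equilibrium price 14, so it binds.
At P = 11: Qd = 104 - 5·11 = 49 and Qs = 7·11 - 64 = 13.
Shortage = Qd - Qs = 49 - 13 = 36.

36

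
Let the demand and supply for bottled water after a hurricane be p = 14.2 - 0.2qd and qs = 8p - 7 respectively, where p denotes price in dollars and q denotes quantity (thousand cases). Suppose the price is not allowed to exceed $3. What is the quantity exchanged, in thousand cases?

17

Rearranging demand gives qd = 71 - 5p. Without the control the market clears where 71 - 5p = 8p - 7, i.e. p* = 6 and q* = 41.
Since 3 < 6, the ceiling is binding.
At p = 3: qd = 71 - 5·3 = 56 and qs = 8·3 - 7 = 17.
The quantity actually transacted is the short side, supply: 17.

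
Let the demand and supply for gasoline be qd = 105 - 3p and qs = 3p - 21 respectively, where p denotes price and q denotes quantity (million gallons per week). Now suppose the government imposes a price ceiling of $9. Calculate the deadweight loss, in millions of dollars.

Equilibrium: 105 - 3p = 3p - 21, so 126 = 6p and p* = 21, q* = 42.
The ceiling of 9 is below the equilibrium price 21, so it binds.
At p = 9: qd = 105 - 3·9 = 78 and qs = 3·9 - 21 = 6.
Quantity traded falls to 6. At q = 6 the demand price is (105 - 6)/3 = 33 and the supply price is (21 + 6)/3 = 9.
Deadweight loss = ½ · (33 - 9) · (42 - 6) = ½ · 24 · 36 = 432.

432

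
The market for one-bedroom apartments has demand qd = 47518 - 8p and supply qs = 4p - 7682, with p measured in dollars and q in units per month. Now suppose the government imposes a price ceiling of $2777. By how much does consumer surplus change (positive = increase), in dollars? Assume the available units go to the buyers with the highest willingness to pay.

2922269

In a free market, 47518 - 8p = 4p - 7682 gives the equilibrium p* = 4600, q* = 10718.
Because the ceiling (2777) lies below the market-clearing price, it is binding.
At p = 2777: qd = 47518 - 8·2777 = 25302 and qs = 4·2777 - 7682 = 3426.
Consumer surplus without the control is ½ · (5939.75 - 4600) · 10718 = 7179720.25.
With the ceiling, 3426 units are sold at 2777 (assume they go to the highest-value buyers). The demand price at q = 3426 is 5511.5, so CS = ½ · [(5939.75 - 2777) + (5511.5 - 2777)] · 3426 = 10101989.25.
Change in consumer surplus = 10101989.25 - 7179720.25 = 2922269.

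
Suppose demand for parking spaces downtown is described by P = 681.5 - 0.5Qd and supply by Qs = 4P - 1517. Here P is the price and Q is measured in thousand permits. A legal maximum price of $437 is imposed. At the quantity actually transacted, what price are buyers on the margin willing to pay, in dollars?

566

Rearranging demand gives Qd = 1363 - 2P. Setting quantity demanded equal to quantity supplied, 1363 - 2P = 4P - 1517, gives P* = 480 and Q* = 403.
Since 437 < 480, the ceiling is binding.
At P = 437: Qd = 1363 - 2·437 = 489 and Qs = 4·437 - 1517 = 231.
Only 231 units reach the market. On the demand curve, the marginal buyer's willingness to pay at Q = 231 is (1363 - 231)/2 = 566.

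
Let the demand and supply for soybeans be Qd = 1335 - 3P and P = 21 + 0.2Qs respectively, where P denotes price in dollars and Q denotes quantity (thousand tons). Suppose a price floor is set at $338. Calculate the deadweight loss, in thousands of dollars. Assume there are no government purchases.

Rearranging supply gives Qs = 5P - 105. In a free market, 1335 - 3P = 5P - 105 gives the equilibrium P* = 180, Q* = 795.
Because the floor (338) lies above the market-clearing price, it is binding.
At P = 338: Qd = 1335 - 3·338 = 321 and Qs = 5·338 - 105 = 1585.
Quantity traded falls to 321. At Q = 321 the demand price is (1335 - 321)/3 = 338 and the supply price is (105 + 321)/5 = 85.2.
Deadweight loss = ½ · (338 - 85.2) · (795 - 321) = ½ · 252.8 · 474 = 59913.6.

59913.6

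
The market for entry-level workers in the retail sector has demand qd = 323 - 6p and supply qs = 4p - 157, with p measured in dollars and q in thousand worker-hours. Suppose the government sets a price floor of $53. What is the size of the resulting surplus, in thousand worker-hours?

Equilibrium: 323 - 6p = 4p - 157, so 480 = 10p and p* = 48, q* = 35.
Because the floor (53) lies above the market-clearing price, it is binding.
At p = 53: qd = 323 - 6·53 = 5 and qs = 4·53 - 157 = 55.
Surplus = qs - qd = 55 - 5 = 50.

50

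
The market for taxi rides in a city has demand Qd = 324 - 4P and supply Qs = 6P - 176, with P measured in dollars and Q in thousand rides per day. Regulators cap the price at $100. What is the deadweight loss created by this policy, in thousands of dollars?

Without the control the market clears where 324 - 4P = 6P - 176, i.e. P* = 50 and Q* = 124.
The ceiling of 100 is above the equilibrium price 50, so it is not binding; the market clears at P* = 50, Q* = 124.
Since the control does not bind, no trades are prevented and deadweight loss is zero.

0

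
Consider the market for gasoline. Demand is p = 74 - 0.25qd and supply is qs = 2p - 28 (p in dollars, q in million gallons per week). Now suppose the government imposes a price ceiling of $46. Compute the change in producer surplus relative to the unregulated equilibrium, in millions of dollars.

Rearranging demand gives qd = 296 - 4p. Without the control the market clears where 296 - 4p = 2p - 28, i.e. p* = 54 and q* = 80.
The ceiling of 46 is below the equilibrium price 54, so it binds.
At p = 46: qd = 296 - 4·46 = 112 and qs = 2·46 - 28 = 64.
Producer surplus without the control is ½ · (54 - 14) · 80 = 1600.
With the ceiling, producers sell 64 units at 46, so PS = ½ · (46 - 14) · 64 = 1024.
Change in producer surplus = 1024 - 1600 = -576.

-576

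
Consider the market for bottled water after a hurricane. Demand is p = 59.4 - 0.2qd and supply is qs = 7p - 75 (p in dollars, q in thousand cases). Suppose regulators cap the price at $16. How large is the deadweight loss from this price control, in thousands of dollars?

Rearranging demand gives qd = 297 - 5p. Without the control the market clears where 297 - 5p = 7p - 75, i.e. p* = 31 and q* = 142.
Since 16 < 31, the ceiling is binding.
At p = 16: qd = 297 - 5·16 = 217 and qs = 7·16 - 75 = 37.
Quantity traded falls to 37. At q = 37 the demand price is (297 - 37)/5 = 52 and the supply price is (75 + 37)/7 = 16.
Deadweight loss = ½ · (52 - 16) · (142 - 37) = ½ · 36 · 105 = 1890.

1890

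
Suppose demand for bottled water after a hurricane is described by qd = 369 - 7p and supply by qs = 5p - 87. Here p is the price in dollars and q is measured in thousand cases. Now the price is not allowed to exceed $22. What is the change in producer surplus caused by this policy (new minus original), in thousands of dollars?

-1008

Without the control the market clears where 369 - 7p = 5p - 87, i.e. p* = 38 and q* = 103.
Since 22 < 38, the ceiling is binding.
At p = 22: qd = 369 - 7·22 = 215 and qs = 5·22 - 87 = 23.
Producer surplus without the control is ½ · (38 - 17.4) · 103 = 1060.9.
With the ceiling, producers sell 23 units at 22, so PS = ½ · (22 - 17.4) · 23 = 52.9.
Change in producer surplus = 52.9 - 1060.9 = -1008.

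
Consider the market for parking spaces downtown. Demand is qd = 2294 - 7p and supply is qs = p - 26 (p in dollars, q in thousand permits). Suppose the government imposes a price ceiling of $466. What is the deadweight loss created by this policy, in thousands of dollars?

0

Setting quantity demanded equal to quantity supplied, 2294 - 7p = p - 26, gives p* = 290 and q* = 264.
Since 466 is above p* = 290, the ceiling does not bind and the free-market outcome prevails.
Since the control does not bind, no trades are prevented and deadweight loss is zero.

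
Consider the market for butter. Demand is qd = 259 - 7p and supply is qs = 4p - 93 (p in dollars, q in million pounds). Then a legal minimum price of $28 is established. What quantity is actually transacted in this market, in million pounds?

Setting quantity demanded equal to quantity supplied, 259 - 7p = 4p - 93, gives p* = 32 and q* = 35.
The floor of 28 is below the equilibrium price 32, so it is not binding; the market clears at p* = 32, q* = 35.

35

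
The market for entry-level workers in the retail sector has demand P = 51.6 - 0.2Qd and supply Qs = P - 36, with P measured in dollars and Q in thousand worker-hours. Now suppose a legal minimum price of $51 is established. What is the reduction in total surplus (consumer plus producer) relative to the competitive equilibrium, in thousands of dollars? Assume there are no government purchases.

Rearranging demand gives Qd = 258 - 5P. Without the control the market clears where 258 - 5P = P - 36, i.e. P* = 49 and Q* = 13.
Because the floor (51) lies above the market-clearing price, it is binding.
At P = 51: Qd = 258 - 5·51 = 3 and Qs = 51 - 36 = 15.
Quantity traded falls to 3. At Q = 3 the demand price is (258 - 3)/5 = 51 and the supply price is 36 + 3 = 39.
Deadweight loss = ½ · (51 - 39) · (13 - 3) = ½ · 12 · 10 = 60.

60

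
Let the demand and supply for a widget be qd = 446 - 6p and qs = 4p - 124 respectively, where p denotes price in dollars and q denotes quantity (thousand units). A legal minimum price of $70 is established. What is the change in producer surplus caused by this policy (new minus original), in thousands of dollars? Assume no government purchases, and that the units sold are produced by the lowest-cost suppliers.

Setting quantity demanded equal to quantity supplied, 446 - 6p = 4p - 124, gives p* = 57 and q* = 104.
The floor of 70 is above the equilibrium price 57, so it binds.
At p = 70: qd = 446 - 6·70 = 26 and qs = 4·70 - 124 = 156.
Producer surplus without the control is ½ · (57 - 31) · 104 = 1352.
With the floor, 26 units are sold at 70. The supply price at q = 26 is 37.5, so PS = ½ · [(70 - 31) + (70 - 37.5)] · 26 = 929.5.
Change in producer surplus = 929.5 - 1352 = -422.5.

-422.5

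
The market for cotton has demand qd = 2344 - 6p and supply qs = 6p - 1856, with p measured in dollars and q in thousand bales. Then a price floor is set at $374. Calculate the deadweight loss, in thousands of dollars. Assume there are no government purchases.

3456

Equilibrium: 2344 - 6p = 6p - 1856, so 4200 = 12p and p* = 350, q* = 244.
The floor of 374 is above the equilibrium price 350, so it binds.
At p = 374: qd = 2344 - 6·374 = 100 and qs = 6·374 - 1856 = 388.
Quantity traded falls to 100. At q = 100 the demand price is (2344 - 100)/6 = 374 and the supply price is (1856 + 100)/6 = 326.
Deadweight loss = ½ · (374 - 326) · (244 - 100) = ½ · 48 · 144 = 3456.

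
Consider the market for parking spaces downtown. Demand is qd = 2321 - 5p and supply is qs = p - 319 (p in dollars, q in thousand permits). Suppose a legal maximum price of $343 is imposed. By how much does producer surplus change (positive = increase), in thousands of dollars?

Equilibrium: 2321 - 5p = p - 319, so 2640 = 6p and p* = 440, q* = 121.
The ceiling of 343 is below the equilibrium price 440, so it binds.
At p = 343: qd = 2321 - 5·343 = 606 and qs = 343 - 319 = 24.
Producer surplus without the control is ½ · (440 - 319) · 121 = 7320.5.
With the ceiling, producers sell 24 units at 343, so PS = ½ · (343 - 319) · 24 = 288.
Change in producer surplus = 288 - 7320.5 = -7032.5.

-7032.5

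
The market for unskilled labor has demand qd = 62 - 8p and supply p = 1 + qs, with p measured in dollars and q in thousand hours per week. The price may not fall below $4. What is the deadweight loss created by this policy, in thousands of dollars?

Rearranging supply gives qs = p - 1. Equilibrium: 62 - 8p = p - 1, so 63 = 9p and p* = 7, q* = 6.
Since 4 is below p* = 7, the floor does not bind and the free-market outcome prevails.
Since the control does not bind, no trades are prevented and deadweight loss is zero.

0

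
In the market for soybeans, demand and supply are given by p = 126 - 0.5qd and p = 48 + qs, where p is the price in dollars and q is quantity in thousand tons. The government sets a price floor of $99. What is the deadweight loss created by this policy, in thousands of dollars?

Rearranging demand gives qd = 252 - 2p; rearranging supply gives qs = p - 48. Setting quantity demanded equal to quantity supplied, 252 - 2p = p - 48, gives p* = 100 and q* = 52.
The floor of 99 is below the equilibrium price 100, so it is not binding; the market clears at p* = 100, q* = 52.
Since the control does not bind, no trades are prevented and deadweight loss is zero.

0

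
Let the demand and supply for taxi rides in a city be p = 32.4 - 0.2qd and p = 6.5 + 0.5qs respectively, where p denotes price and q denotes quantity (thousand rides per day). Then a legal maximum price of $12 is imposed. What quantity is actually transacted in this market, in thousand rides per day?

Rearranging demand gives qd = 162 - 5p; rearranging supply gives qs = 2p - 13. Equilibrium: 162 - 5p = 2p - 13, so 175 = 7p and p* = 25, q* = 37.
The ceiling of 12 is below the equilibrium price 25, so it binds.
At p = 12: qd = 162 - 5·12 = 102 and qs = 2·12 - 13 = 11.
The quantity actually transacted is the short side, supply: 11.

11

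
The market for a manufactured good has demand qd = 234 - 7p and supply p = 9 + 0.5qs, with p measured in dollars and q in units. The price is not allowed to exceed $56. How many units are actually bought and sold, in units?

Rearranging supply gives qs = 2p - 18. Setting quantity demanded equal to quantity supplied, 234 - 7p = 2p - 18, gives p* = 28 and q* = 38.
Since 56 is above p* = 28, the ceiling does not bind and the free-market outcome prevails.

38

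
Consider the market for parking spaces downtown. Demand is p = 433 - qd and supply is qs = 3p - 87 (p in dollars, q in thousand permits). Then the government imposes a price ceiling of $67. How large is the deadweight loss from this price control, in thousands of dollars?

Rearranging demand gives qd = 433 - p. Equilibrium: 433 - p = 3p - 87, so 520 = 4p and p* = 130, q* = 303.
Since 67 < 130, the ceiling is binding.
At p = 67: qd = 433 - 67 = 366 and qs = 3·67 - 87 = 114.
Quantity traded falls to 114. At q = 114 the demand price is 433 - 114 = 319 and the supply price is (87 + 114)/3 = 67.
Deadweight loss = ½ · (319 - 67) · (303 - 114) = ½ · 252 · 189 = 23814.

23814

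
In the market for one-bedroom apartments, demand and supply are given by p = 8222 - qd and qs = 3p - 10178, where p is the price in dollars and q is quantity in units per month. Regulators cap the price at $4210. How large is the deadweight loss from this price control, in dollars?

Rearranging demand gives qd = 8222 - p. In a free market, 8222 - p = 3p - 10178 gives the equilibrium p* = 4600, q* = 3622.
Since 4210 < 4600, the ceiling is binding.
At p = 4210: qd = 8222 - 4210 = 4012 and qs = 3·4210 - 10178 = 2452.
Quantity traded falls to 2452. At q = 2452 the demand price is 8222 - 2452 = 5770 and the supply price is (10178 + 2452)/3 = 4210.
Deadweight loss = ½ · (5770 - 4210) · (3622 - 2452) = ½ · 1560 · 1170 = 912600.

912600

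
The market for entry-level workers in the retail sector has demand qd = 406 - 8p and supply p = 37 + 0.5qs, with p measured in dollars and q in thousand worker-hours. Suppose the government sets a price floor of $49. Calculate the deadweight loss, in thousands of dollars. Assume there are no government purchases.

Rearranging supply gives qs = 2p - 74. Equilibrium: 406 - 8p = 2p - 74, so 480 = 10p and p* = 48, q* = 22.
Because the floor (49) lies above the market-clearing price, it is binding.
At p = 49: qd = 406 - 8·49 = 14 and qs = 2·49 - 74 = 24.
Quantity traded falls to 14. At q = 14 the demand price is (406 - 14)/8 = 49 and the supply price is (74 + 14)/2 = 44.
Deadweight loss = ½ · (49 - 44) · (22 - 14) = ½ · 5 · 8 = 20.

20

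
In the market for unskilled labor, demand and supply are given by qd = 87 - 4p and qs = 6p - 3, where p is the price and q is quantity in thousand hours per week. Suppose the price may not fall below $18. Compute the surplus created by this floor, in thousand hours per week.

90

In a free market, 87 - 4p = 6p - 3 gives the equilibrium p* = 9, q* = 51.
The floor of 18 is above the equilibrium price 9, so it binds.
At p = 18: qd = 87 - 4·18 = 15 and qs = 6·18 - 3 = 105.
Surplus = qs - qd = 105 - 15 = 90.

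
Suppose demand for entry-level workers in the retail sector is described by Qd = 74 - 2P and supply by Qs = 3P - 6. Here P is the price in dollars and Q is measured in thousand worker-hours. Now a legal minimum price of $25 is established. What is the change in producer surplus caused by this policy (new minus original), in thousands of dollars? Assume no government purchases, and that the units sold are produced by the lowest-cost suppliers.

Without the control the market clears where 74 - 2P = 3P - 6, i.e. P* = 16 and Q* = 42.
Because the floor (25) lies above the market-clearing price, it is binding.
At P = 25: Qd = 74 - 2·25 = 24 and Qs = 3·25 - 6 = 69.
Producer surplus without the control is ½ · (16 - 2) · 42 = 294.
With the floor, 24 units are sold at 25. The supply price at Q = 24 is 10, so PS = ½ · [(25 - 2) + (25 - 10)] · 24 = 456.
Change in producer surplus = 456 - 294 = 162.

162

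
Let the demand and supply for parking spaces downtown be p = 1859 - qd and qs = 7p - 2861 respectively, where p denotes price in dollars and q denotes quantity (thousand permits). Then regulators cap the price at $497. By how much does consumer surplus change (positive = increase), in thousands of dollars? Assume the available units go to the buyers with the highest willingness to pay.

Rearranging demand gives qd = 1859 - p. In a free market, 1859 - p = 7p - 2861 gives the equilibrium p* = 590, q* = 1269.
Because the ceiling (497) lies below the market-clearing price, it is binding.
At p = 497: qd = 1859 - 497 = 1362 and qs = 7·497 - 2861 = 618.
Consumer surplus without the control is ½ · (1859 - 590) · 1269 = 805180.5.
With the ceiling, 618 units are sold at 497 (assume they go to the highest-value buyers). The demand price at q = 618 is 1241, so CS = ½ · [(1859 - 497) + (1241 - 497)] · 618 = 650754.
Change in consumer surplus = 650754 - 805180.5 = -154426.5.

-154426.5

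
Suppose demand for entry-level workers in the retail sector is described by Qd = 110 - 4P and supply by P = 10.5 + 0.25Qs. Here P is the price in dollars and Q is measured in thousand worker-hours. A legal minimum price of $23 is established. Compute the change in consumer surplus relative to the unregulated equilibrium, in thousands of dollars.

-104

Rearranging supply gives Qs = 4P - 42. Without the control the market clears where 110 - 4P = 4P - 42, i.e. P* = 19 and Q* = 34.
Because the floor (23) lies above the market-clearing price, it is binding.
At P = 23: Qd = 110 - 4·23 = 18 and Qs = 4·23 - 42 = 50.
Consumer surplus without the control is ½ · (27.5 - 19) · 34 = 144.5.
With the floor, consumers buy 18 units at 23, so CS = ½ · (27.5 - 23) · 18 = 40.5.
Change in consumer surplus = 40.5 - 144.5 = -104.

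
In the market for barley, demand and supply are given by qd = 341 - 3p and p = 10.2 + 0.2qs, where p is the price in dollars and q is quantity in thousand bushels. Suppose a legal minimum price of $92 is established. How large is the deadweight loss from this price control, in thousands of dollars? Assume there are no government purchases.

Rearranging supply gives qs = 5p - 51. In a free market, 341 - 3p = 5p - 51 gives the equilibrium p* = 49, q* = 194.
Because the floor (92) lies above the market-clearing price, it is binding.
At p = 92: qd = 341 - 3·92 = 65 and qs = 5·92 - 51 = 409.
Quantity traded falls to 65. At q = 65 the demand price is (341 - 65)/3 = 92 and the supply price is (51 + 65)/5 = 23.2.
Deadweight loss = ½ · (92 - 23.2) · (194 - 65) = ½ · 68.8 · 129 = 4437.6.

4437.6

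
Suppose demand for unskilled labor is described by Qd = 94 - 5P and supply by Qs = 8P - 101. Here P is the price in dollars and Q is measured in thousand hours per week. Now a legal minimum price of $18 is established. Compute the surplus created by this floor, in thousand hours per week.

Equilibrium: 94 - 5P = 8P - 101, so 195 = 13P and P* = 15, Q* = 19.
Because the floor (18) lies above the market-clearing price, it is binding.
At P = 18: Qd = 94 - 5·18 = 4 and Qs = 8·18 - 101 = 43.
Surplus = Qs - Qd = 43 - 4 = 39.

39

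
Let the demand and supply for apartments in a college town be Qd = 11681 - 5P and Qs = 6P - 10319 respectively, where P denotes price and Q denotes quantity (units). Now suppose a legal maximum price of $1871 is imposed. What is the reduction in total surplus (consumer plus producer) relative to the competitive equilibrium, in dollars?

Equilibrium: 11681 - 5P = 6P - 10319, so 22000 = 11P and P* = 2000, Q* = 1681.
Because the ceiling (1871) lies below the market-clearing price, it is binding.
At P = 1871: Qd = 11681 - 5·1871 = 2326 and Qs = 6·1871 - 10319 = 907.
Quantity traded falls to 907. At Q = 907 the demand price is (11681 - 907)/5 = 2154.8 and the supply price is (10319 + 907)/6 = 1871.
Deadweight loss = ½ · (2154.8 - 1871) · (1681 - 907) = ½ · 283.8 · 774 = 109830.6.

109830.6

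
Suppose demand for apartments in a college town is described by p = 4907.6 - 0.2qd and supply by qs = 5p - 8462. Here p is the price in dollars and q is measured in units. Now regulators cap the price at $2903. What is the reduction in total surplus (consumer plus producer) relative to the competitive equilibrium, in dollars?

788045

Rearranging demand gives qd = 24538 - 5p. Equilibrium: 24538 - 5p = 5p - 8462, so 33000 = 10p and p* = 3300, q* = 8038.
The ceiling of 2903 is below the equilibrium price 3300, so it binds.
At p = 2903: qd = 24538 - 5·2903 = 10023 and qs = 5·2903 - 8462 = 6053.
Quantity traded falls to 6053. At q = 6053 the demand price is (24538 - 6053)/5 = 3697 and the supply price is (8462 + 6053)/5 = 2903.
Deadweight loss = ½ · (3697 - 2903) · (8038 - 6053) = ½ · 794 · 1985 = 788045.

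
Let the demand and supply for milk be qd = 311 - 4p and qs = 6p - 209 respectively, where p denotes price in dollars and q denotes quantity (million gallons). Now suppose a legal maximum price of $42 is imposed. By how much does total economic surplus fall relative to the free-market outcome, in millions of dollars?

750

Setting quantity demanded equal to quantity supplied, 311 - 4p = 6p - 209, gives p* = 52 and q* = 103.
The ceiling of 42 is below the equilibrium price 52, so it binds.
At p = 42: qd = 311 - 4·42 = 143 and qs = 6·42 - 209 = 43.
Quantity traded falls to 43. At q = 43 the demand price is (311 - 43)/4 = 67 and the supply price is (209 + 43)/6 = 42.
Deadweight loss = ½ · (67 - 42) · (103 - 43) = ½ · 25 · 60 = 750.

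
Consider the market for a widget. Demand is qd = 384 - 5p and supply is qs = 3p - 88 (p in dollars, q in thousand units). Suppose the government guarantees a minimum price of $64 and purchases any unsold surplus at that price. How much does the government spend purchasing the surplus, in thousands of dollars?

2560

Setting quantity demanded equal to quantity supplied, 384 - 5p = 3p - 88, gives p* = 59 and q* = 89.
Because the floor (64) lies above the market-clearing price, it is binding.
At p = 64: qd = 384 - 5·64 = 64 and qs = 3·64 - 88 = 104.
Surplus = qs - qd = 40.
Government expenditure = surplus × support price = 40 × 64 = 2560.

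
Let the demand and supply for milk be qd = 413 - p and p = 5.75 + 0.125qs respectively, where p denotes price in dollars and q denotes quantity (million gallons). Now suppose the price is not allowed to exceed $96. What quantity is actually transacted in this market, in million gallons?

Rearranging supply gives qs = 8p - 46. Without the control the market clears where 413 - p = 8p - 46, i.e. p* = 51 and q* = 362.
Since 96 is above p* = 51, the ceiling does not bind and the free-market outcome prevails.

362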